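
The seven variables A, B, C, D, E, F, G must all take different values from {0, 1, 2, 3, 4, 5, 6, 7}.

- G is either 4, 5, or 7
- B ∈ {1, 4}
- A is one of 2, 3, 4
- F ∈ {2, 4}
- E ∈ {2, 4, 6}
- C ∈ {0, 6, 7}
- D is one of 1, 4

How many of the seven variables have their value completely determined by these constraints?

The 2 variables B and D are confined to {1, 4}, which locks those values in; drop them from A, E, F, G.
F's domain is down to {2}, so F = 2. Strike 2 from A, E.
A has just one choice, so A = 3.
E must be 6 (only option left). Eliminate 6 elsewhere: C.
Determined: A=3, E=6, F=2. The other variables each still have more than one consistent value. That makes 3.

3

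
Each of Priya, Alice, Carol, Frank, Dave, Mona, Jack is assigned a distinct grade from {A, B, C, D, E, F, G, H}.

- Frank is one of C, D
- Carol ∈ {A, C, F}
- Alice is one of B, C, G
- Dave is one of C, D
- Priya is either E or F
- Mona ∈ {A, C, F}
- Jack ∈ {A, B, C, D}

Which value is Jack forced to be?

The 7 variables together cover exactly {A, B, C, D, E, F, G} — 7 values for 7 variables — and E appears only in Priya's list, so Priya = E.
The 6 still-open variables draw from only 6 values {A, B, C, D, F, G}, so each is used; only Alice can be G, hence Alice = G.
Among the 5 still-open variables, B fits only Jack (and all 5 values in {A, B, C, D, F} must be used), so Jack = B.

B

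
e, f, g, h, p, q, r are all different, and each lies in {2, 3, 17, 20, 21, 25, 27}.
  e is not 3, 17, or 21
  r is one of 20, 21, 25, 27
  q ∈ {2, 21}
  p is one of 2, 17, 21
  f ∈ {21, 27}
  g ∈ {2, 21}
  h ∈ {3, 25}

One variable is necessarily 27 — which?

The 7 variables together cover exactly {2, 3, 17, 20, 21, 25, 27} — 7 values for 7 variables — and 3 appears only in h's list, so h = 3.
Among the 6 still-open variables, 17 fits only p (and all 6 values in {2, 17, 20, 21, 25, 27} must be used), so p = 17.
g and q between them cover only {2, 21} — a naked pair. Remove those values from e, f, r.
So 27 goes to f.

f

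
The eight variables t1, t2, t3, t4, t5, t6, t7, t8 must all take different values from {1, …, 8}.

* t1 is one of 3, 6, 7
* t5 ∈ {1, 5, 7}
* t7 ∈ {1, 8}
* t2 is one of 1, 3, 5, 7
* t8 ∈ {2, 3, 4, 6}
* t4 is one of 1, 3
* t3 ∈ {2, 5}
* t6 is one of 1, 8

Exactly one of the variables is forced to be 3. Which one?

t4

The 8 variables together cover exactly {1, 2, 3, 4, 5, 6, 7, 8} — 8 values for 8 variables — and 4 appears only in t8's list, so t8 = 4.
Among the 7 still-open variables, 2 fits only t3 (and all 7 values in {1, 2, 3, 5, 6, 7, 8} must be used), so t3 = 2.
Among the 6 still-open variables, 6 fits only t1 (and all 6 values in {1, 3, 5, 6, 7, 8} must be used), so t1 = 6.
t6 and t7 share exactly the 2 values {1, 8}; by pigeonhole those values go to them, so strike 1, 8 from t2, t4, t5.
So 3 goes to t4.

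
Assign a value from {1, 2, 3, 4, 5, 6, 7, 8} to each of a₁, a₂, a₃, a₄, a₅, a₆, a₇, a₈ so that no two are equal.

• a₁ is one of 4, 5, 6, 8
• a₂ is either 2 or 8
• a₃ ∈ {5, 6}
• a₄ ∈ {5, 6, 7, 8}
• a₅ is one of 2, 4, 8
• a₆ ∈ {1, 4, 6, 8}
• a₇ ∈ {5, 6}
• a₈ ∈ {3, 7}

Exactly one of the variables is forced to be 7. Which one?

Among the 8 variables, 1 fits only a₆ (and all 8 values in {1, 2, 3, 4, 5, 6, 7, 8} must be used), so a₆ = 1.
The 7 still-open variables draw from only 7 values {2, 3, 4, 5, 6, 7, 8}, so each is used; only a₈ can be 3, hence a₈ = 3.
Among the 6 still-open variables, 7 fits only a₄ (and all 6 values in {2, 4, 5, 6, 7, 8} must be used), so a₄ = 7.

a₄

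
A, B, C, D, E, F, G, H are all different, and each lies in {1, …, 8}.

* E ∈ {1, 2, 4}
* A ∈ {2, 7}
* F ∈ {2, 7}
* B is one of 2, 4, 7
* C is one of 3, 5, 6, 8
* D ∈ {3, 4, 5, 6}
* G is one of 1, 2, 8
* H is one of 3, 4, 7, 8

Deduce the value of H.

3

The 2 variables A and F are confined to {2, 7}, which locks those values in; drop them from B, E, G, H.
B has just one choice, so B = 4. Strike 4 from D, E, H.
That leaves E = 1. Remove 1 from G.
G's domain is down to {8}, so G = 8. Strike 8 from C, H.
So H = 3.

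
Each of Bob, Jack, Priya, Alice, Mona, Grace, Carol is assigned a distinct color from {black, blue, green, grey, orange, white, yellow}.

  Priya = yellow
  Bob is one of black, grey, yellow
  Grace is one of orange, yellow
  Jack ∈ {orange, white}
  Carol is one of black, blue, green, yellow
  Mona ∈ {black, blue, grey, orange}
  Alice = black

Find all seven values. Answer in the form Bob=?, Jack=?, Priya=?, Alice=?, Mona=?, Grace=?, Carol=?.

Bob=grey, Jack=white, Priya=yellow, Alice=black, Mona=blue, Grace=orange, Carol=green

Priya has just one choice, so Priya = yellow. Remove yellow from Bob, Grace, Carol.
That leaves Alice = black. Strike black from Bob, Mona, Carol.
Grace must be orange (only option left). So Jack, Mona can't be orange.
Bob has just one choice, so Bob = grey. Eliminate grey elsewhere: Mona.
Jack must be white (only option left).
That leaves Mona = blue. Strike blue from Carol.
Carol must be green (only option left).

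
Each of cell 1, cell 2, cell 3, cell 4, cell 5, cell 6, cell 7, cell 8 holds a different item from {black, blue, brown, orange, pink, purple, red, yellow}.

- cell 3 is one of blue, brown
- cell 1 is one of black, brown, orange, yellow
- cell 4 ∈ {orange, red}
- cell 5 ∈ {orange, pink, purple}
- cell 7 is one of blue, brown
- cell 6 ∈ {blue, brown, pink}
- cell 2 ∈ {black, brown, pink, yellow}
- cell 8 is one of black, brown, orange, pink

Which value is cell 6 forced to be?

pink

The 8 variables together cover exactly {black, blue, brown, orange, pink, purple, red, yellow} — 8 values for 8 variables — and purple appears only in cell 5's list, so cell 5 = purple.
The 7 still-open variables draw from only 7 values {black, blue, brown, orange, pink, red, yellow}, so each is used; only cell 4 can be red, hence cell 4 = red.
cell 3 and cell 7 share exactly the 2 values {blue, brown}; by pigeonhole those values go to them, so strike blue, brown from cell 1, cell 2, cell 6, cell 8.
So cell 6 = pink.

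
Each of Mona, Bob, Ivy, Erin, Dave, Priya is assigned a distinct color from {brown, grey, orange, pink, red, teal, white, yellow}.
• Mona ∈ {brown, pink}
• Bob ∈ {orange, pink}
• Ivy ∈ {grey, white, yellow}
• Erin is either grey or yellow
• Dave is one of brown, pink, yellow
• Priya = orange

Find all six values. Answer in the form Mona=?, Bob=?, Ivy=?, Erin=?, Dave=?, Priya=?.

Priya must be orange (only option left). Strike orange from Bob.
Bob must be pink (only option left). So Mona, Dave can't be pink.
Mona's domain is down to {brown}, so Mona = brown. Eliminate brown elsewhere: Dave.
Dave's domain is down to {yellow}, so Dave = yellow. Strike yellow from Ivy, Erin.
Erin's domain is down to {grey}, so Erin = grey. Remove grey from Ivy.
Ivy must be white (only option left).

Mona=brown, Bob=pink, Ivy=white, Erin=grey, Dave=yellow, Priya=orange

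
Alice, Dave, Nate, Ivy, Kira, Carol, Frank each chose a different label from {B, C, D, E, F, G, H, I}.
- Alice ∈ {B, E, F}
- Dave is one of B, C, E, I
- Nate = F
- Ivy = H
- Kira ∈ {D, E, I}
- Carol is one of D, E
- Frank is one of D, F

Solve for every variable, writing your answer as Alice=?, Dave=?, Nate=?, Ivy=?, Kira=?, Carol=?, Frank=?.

Nate has just one choice, so Nate = F. So Alice, Frank can't be F.
That leaves Ivy = H.
That leaves Frank = D. Remove D from Kira, Carol.
Carol's domain is down to {E}, so Carol = E. So Alice, Dave, Kira can't be E.
Alice's domain is down to {B}, so Alice = B. Eliminate B elsewhere: Dave.
Kira's domain is down to {I}, so Kira = I. Eliminate I elsewhere: Dave.
That leaves Dave = C.

Alice=B, Dave=C, Nate=F, Ivy=H, Kira=I, Carol=E, Frank=D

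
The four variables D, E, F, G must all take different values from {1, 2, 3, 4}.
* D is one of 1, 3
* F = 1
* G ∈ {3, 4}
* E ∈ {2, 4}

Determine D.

3

F's domain is down to {1}, so F = 1. Strike 1 from D.
So D = 3.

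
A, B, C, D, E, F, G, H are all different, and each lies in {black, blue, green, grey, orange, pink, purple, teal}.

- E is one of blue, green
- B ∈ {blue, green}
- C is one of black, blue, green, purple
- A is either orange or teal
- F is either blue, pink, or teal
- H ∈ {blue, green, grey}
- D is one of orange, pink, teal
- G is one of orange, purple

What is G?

The 8 variables together cover exactly {black, blue, green, grey, orange, pink, purple, teal} — 8 values for 8 variables — and black appears only in C's list, so C = black.
Among the 7 still-open variables, grey fits only H (and all 7 values in {blue, green, grey, orange, pink, purple, teal} must be used), so H = grey.
The 6 still-open variables draw from only 6 values {blue, green, orange, pink, purple, teal}, so each is used; only G can be purple, hence G = purple.

purple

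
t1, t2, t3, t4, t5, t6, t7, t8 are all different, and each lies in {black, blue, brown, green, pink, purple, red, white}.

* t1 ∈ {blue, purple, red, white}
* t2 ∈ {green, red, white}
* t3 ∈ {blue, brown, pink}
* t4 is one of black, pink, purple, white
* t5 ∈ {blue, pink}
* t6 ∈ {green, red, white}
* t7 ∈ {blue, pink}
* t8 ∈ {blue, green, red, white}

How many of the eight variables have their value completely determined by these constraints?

The 8 variables together cover exactly {black, blue, brown, green, pink, purple, red, white} — 8 values for 8 variables — and black appears only in t4's list, so t4 = black.
The 7 still-open variables draw from only 7 values {blue, brown, green, pink, purple, red, white}, so each is used; only t3 can be brown, hence t3 = brown.
Among the 6 still-open variables, purple fits only t1 (and all 6 values in {blue, green, pink, purple, red, white} must be used), so t1 = purple.
t5 and t7 share exactly the 2 values {blue, pink}; by pigeonhole those values go to them, so strike blue, pink from t8.
Determined: t1=purple, t3=brown, t4=black. The other variables each still have more than one consistent value. That makes 3.

3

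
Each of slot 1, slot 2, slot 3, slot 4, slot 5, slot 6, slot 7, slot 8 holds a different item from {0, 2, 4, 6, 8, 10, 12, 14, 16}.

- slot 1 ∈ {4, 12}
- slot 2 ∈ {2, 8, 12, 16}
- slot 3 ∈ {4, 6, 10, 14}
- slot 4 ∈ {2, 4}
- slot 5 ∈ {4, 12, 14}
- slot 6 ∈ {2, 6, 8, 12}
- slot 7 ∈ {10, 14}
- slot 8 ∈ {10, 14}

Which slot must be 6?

slot 3

Among the 8 variables, 16 fits only slot 2 (and all 8 values in {2, 4, 6, 8, 10, 12, 14, 16} must be used), so slot 2 = 16.
Among the 7 still-open variables, 8 fits only slot 6 (and all 7 values in {2, 4, 6, 8, 10, 12, 14} must be used), so slot 6 = 8.
The 6 still-open variables draw from only 6 values {2, 4, 6, 10, 12, 14}, so each is used; only slot 4 can be 2, hence slot 4 = 2.
The 5 still-open variables together cover exactly {4, 6, 10, 12, 14} — 5 values for 5 variables — and 6 appears only in slot 3's list, so slot 3 = 6.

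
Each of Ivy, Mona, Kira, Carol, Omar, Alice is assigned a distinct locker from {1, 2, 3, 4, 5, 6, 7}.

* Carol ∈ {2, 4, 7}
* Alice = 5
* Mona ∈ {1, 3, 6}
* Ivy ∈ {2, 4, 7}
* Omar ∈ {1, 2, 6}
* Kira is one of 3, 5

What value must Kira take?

Alice has just one choice, so Alice = 5. So Kira can't be 5.
So Kira = 3.

3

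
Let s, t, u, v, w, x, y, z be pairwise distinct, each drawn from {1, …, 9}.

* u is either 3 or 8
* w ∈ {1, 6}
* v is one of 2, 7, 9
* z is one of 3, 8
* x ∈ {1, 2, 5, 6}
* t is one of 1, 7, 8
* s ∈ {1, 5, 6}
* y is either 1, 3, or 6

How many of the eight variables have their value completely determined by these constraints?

The 8 variables together cover exactly {1, 2, 3, 5, 6, 7, 8, 9} — 8 values for 8 variables — and 9 appears only in v's list, so v = 9.
The 7 still-open variables together cover exactly {1, 2, 3, 5, 6, 7, 8} — 7 values for 7 variables — and 2 appears only in x's list, so x = 2.
The 6 still-open variables draw from only 6 values {1, 3, 5, 6, 7, 8}, so each is used; only s can be 5, hence s = 5.
The 5 still-open variables draw from only 5 values {1, 3, 6, 7, 8}, so each is used; only t can be 7, hence t = 7.
The 2 variables u and z are confined to {3, 8}, which locks those values in; drop them from y.
Determined: s=5, t=7, v=9, x=2. The other variables each still have more than one consistent value. That makes 4.

4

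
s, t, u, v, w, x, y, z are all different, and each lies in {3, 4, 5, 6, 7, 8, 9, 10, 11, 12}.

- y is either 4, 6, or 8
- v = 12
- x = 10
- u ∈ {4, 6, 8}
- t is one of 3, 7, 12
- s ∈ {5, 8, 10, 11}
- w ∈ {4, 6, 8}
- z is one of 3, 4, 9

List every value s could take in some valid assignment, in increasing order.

v has just one choice, so v = 12. So t can't be 12.
x must be 10 (only option left). So s can't be 10.
The 3 variables u, w, y are confined to {4, 6, 8}, which locks those values in; drop them from s, z.
No further eliminations apply; s can still be any of 5, 11.

5, 11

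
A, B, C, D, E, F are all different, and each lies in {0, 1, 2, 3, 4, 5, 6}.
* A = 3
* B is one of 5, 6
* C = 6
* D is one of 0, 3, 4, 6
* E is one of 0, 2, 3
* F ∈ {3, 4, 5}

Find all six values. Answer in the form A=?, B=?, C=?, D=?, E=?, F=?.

A=3, B=5, C=6, D=0, E=2, F=4

A's domain is down to {3}, so A = 3. Strike 3 from D, E, F.
C has just one choice, so C = 6. Eliminate 6 elsewhere: B, D.
B's domain is down to {5}, so B = 5. Remove 5 from F.
F's domain is down to {4}, so F = 4. So D can't be 4.
D must be 0 (only option left). Strike 0 from E.
E's domain is down to {2}, so E = 2.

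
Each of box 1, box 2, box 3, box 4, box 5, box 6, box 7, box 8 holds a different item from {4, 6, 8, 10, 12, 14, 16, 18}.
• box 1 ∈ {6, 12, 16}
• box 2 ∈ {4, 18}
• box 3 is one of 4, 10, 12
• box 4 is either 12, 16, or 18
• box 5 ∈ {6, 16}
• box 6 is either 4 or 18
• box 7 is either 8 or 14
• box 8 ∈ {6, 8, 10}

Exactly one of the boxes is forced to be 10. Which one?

The 8 variables draw from only 8 values {4, 6, 8, 10, 12, 14, 16, 18}, so each is used; only box 7 can be 14, hence box 7 = 14.
The 7 still-open variables together cover exactly {4, 6, 8, 10, 12, 16, 18} — 7 values for 7 variables — and 8 appears only in box 8's list, so box 8 = 8.
The 6 still-open variables draw from only 6 values {4, 6, 10, 12, 16, 18}, so each is used; only box 3 can be 10, hence box 3 = 10.

box 3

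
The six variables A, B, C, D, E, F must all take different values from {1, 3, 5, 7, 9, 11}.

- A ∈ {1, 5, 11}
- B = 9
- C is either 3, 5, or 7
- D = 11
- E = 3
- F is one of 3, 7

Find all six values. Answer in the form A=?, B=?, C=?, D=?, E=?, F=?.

A=1, B=9, C=5, D=11, E=3, F=7

B must be 9 (only option left).
D has just one choice, so D = 11. Remove 11 from A.
That leaves E = 3. Strike 3 from C, F.
F's domain is down to {7}, so F = 7. So C can't be 7.
C's domain is down to {5}, so C = 5. Eliminate 5 elsewhere: A.
A has just one choice, so A = 1.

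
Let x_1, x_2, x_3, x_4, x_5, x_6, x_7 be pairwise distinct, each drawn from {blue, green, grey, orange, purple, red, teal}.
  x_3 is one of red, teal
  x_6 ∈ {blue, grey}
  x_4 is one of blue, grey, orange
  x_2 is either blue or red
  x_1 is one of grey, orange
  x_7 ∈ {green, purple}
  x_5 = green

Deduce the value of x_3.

x_5 has just one choice, so x_5 = green. So x_7 can't be green.
x_7's domain is down to {purple}, so x_7 = purple.
The 5 still-open variables together cover exactly {blue, grey, orange, red, teal} — 5 values for 5 variables — and teal appears only in x_3's list, so x_3 = teal.

teal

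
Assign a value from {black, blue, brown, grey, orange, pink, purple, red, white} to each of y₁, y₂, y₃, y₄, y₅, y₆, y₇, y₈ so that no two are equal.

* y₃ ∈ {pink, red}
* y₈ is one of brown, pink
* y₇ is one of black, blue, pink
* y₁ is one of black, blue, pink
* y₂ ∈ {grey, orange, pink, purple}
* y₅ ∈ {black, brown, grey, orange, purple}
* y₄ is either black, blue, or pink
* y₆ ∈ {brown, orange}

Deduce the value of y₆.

orange

Among the 8 variables, red fits only y₃ (and all 8 values in {black, blue, brown, grey, orange, pink, purple, red} must be used), so y₃ = red.
y₁, y₄, y₇ between them cover only {black, blue, pink} — a naked triple. Remove those values from y₂, y₅, y₈.
y₈'s domain is down to {brown}, so y₈ = brown. So y₅, y₆ can't be brown.
So y₆ = orange.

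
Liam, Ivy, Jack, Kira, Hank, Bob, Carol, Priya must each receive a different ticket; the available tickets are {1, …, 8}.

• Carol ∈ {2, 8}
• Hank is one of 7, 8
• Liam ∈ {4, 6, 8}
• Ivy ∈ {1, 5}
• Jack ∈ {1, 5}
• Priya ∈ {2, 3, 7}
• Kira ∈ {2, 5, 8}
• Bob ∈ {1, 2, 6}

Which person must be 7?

Hank

Among the 8 variables, 3 fits only Priya (and all 8 values in {1, 2, 3, 4, 5, 6, 7, 8} must be used), so Priya = 3.
Among the 7 still-open variables, 4 fits only Liam (and all 7 values in {1, 2, 4, 5, 6, 7, 8} must be used), so Liam = 4.
The 6 still-open variables draw from only 6 values {1, 2, 5, 6, 7, 8}, so each is used; only Bob can be 6, hence Bob = 6.
The 5 still-open variables draw from only 5 values {1, 2, 5, 7, 8}, so each is used; only Hank can be 7, hence Hank = 7.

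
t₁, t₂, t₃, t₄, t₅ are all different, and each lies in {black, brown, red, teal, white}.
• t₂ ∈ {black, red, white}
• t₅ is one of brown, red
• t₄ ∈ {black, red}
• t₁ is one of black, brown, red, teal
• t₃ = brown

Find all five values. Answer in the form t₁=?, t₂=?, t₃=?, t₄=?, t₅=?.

t₁=teal, t₂=white, t₃=brown, t₄=black, t₅=red

t₃ has just one choice, so t₃ = brown. Strike brown from t₁, t₅.
t₅'s domain is down to {red}, so t₅ = red. Eliminate red elsewhere: t₁, t₂, t₄.
t₄ has just one choice, so t₄ = black. So t₁, t₂ can't be black.
t₁ must be teal (only option left).
t₂'s domain is down to {white}, so t₂ = white.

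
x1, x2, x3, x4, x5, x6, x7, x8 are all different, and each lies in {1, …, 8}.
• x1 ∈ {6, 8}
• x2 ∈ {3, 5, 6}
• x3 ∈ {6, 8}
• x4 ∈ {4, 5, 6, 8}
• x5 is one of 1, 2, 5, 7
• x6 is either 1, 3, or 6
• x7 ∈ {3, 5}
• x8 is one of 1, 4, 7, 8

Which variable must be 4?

x4

The 8 variables together cover exactly {1, 2, 3, 4, 5, 6, 7, 8} — 8 values for 8 variables — and 2 appears only in x5's list, so x5 = 2.
The 7 still-open variables draw from only 7 values {1, 3, 4, 5, 6, 7, 8}, so each is used; only x8 can be 7, hence x8 = 7.
The 6 still-open variables together cover exactly {1, 3, 4, 5, 6, 8} — 6 values for 6 variables — and 1 appears only in x6's list, so x6 = 1.
The 5 still-open variables draw from only 5 values {3, 4, 5, 6, 8}, so each is used; only x4 can be 4, hence x4 = 4.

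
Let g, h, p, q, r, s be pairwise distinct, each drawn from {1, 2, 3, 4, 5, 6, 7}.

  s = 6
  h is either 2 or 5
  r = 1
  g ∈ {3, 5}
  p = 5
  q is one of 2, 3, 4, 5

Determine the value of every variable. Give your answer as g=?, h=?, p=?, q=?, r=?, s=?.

p must be 5 (only option left). Eliminate 5 elsewhere: g, h, q.
That leaves r = 1.
s must be 6 (only option left).
g has just one choice, so g = 3. Strike 3 from q.
That leaves h = 2. Strike 2 from q.
q has just one choice, so q = 4.

g=3, h=2, p=5, q=4, r=1, s=6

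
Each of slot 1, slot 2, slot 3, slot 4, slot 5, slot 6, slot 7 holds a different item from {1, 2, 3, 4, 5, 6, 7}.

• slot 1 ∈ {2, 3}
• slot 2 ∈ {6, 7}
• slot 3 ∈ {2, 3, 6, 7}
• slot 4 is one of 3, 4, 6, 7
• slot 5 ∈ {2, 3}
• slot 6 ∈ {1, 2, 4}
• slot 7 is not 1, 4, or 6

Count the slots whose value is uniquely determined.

3

Among the 7 variables, 1 fits only slot 6 (and all 7 values in {1, 2, 3, 4, 5, 6, 7} must be used), so slot 6 = 1.
The 6 still-open variables draw from only 6 values {2, 3, 4, 5, 6, 7}, so each is used; only slot 4 can be 4, hence slot 4 = 4.
The 5 still-open variables together cover exactly {2, 3, 5, 6, 7} — 5 values for 5 variables — and 5 appears only in slot 7's list, so slot 7 = 5.
slot 1 and slot 5 share exactly the 2 values {2, 3}; by pigeonhole those values go to them, so strike 2, 3 from slot 3.
Determined: slot 4=4, slot 6=1, slot 7=5. The other slots each still have more than one consistent value. That makes 3.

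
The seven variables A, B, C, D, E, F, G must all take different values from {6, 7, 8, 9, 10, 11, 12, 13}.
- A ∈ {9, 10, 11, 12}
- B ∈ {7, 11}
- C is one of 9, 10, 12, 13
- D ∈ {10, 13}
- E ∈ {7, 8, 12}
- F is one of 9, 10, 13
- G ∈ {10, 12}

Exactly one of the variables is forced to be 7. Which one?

B

The 7 variables draw from only 7 values {7, 8, 9, 10, 11, 12, 13}, so each is used; only E can be 8, hence E = 8.
Among the 6 still-open variables, 7 fits only B (and all 6 values in {7, 9, 10, 11, 12, 13} must be used), so B = 7.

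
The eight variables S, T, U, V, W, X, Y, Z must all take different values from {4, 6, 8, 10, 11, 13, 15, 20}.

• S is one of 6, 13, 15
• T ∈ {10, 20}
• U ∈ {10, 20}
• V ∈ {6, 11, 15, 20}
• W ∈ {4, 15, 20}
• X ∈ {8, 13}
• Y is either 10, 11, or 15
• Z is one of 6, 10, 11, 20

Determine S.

The 8 variables draw from only 8 values {4, 6, 8, 10, 11, 13, 15, 20}, so each is used; only W can be 4, hence W = 4.
The 7 still-open variables together cover exactly {6, 8, 10, 11, 13, 15, 20} — 7 values for 7 variables — and 8 appears only in X's list, so X = 8.
Among the 6 still-open variables, 13 fits only S (and all 6 values in {6, 10, 11, 13, 15, 20} must be used), so S = 13.

13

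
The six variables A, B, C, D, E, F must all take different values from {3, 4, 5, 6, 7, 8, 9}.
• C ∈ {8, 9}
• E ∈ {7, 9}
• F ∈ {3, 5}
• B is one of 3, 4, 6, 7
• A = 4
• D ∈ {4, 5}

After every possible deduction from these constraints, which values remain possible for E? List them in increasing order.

7, 9

A's domain is down to {4}, so A = 4. Strike 4 from B, D.
D has just one choice, so D = 5. Eliminate 5 elsewhere: F.
F must be 3 (only option left). Eliminate 3 elsewhere: B.
No further eliminations apply; E can still be any of 7, 9.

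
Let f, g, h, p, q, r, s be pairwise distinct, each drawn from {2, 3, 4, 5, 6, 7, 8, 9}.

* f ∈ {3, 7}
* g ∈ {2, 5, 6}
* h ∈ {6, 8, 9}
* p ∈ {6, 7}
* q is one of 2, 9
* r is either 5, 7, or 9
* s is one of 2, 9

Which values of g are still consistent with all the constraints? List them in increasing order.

5, 6

Among the 7 variables, 3 fits only f (and all 7 values in {2, 3, 5, 6, 7, 8, 9} must be used), so f = 3.
The 6 still-open variables draw from only 6 values {2, 5, 6, 7, 8, 9}, so each is used; only h can be 8, hence h = 8.
The 2 variables q and s are confined to {2, 9}, which locks those values in; drop them from g, r.
No further eliminations apply; g can still be any of 5, 6.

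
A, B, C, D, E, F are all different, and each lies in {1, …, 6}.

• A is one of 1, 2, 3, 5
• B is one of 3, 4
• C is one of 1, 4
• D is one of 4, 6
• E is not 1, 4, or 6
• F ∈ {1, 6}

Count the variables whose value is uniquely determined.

1

The 3 variables C, D, F are confined to {1, 4, 6}, which locks those values in; drop them from A, B.
That leaves B = 3. So A, E can't be 3.
Determined: B=3. The other variables each still have more than one consistent value. That makes 1.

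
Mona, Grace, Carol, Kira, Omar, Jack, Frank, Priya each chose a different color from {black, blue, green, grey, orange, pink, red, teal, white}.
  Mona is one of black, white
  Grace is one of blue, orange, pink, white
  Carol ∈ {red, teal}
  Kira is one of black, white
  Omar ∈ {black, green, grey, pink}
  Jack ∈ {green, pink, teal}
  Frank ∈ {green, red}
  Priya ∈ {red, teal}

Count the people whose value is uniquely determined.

Mona and Kira between them cover only {black, white} — a naked pair. Remove those values from Grace, Omar.
The 2 variables Carol and Priya are confined to {red, teal}, which locks those values in; drop them from Jack, Frank.
Frank must be green (only option left). Remove green from Omar, Jack.
Jack must be pink (only option left). Eliminate pink elsewhere: Grace, Omar.
Omar must be grey (only option left).
Determined: Omar=grey, Jack=pink, Frank=green. The other people each still have more than one consistent value. That makes 3.

3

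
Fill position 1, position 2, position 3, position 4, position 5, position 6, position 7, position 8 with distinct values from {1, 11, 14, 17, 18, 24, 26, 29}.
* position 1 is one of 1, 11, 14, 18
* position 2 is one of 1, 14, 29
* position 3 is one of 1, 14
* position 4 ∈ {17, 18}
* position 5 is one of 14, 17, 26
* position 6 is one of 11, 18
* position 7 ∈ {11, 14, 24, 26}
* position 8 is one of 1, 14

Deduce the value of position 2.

The 8 variables together cover exactly {1, 11, 14, 17, 18, 24, 26, 29} — 8 values for 8 variables — and 24 appears only in position 7's list, so position 7 = 24.
The 7 still-open variables together cover exactly {1, 11, 14, 17, 18, 26, 29} — 7 values for 7 variables — and 26 appears only in position 5's list, so position 5 = 26.
Among the 6 still-open variables, 17 fits only position 4 (and all 6 values in {1, 11, 14, 17, 18, 29} must be used), so position 4 = 17.
The 5 still-open variables together cover exactly {1, 11, 14, 18, 29} — 5 values for 5 variables — and 29 appears only in position 2's list, so position 2 = 29.

29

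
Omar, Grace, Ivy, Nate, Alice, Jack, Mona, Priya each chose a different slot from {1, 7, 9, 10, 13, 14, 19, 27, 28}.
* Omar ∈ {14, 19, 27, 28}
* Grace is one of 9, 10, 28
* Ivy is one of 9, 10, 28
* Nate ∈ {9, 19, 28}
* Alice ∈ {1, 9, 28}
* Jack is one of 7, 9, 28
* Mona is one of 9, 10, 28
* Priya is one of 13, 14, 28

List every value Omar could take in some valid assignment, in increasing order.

Grace, Ivy, Mona share exactly the 3 values {9, 10, 28}; by pigeonhole those values go to them, so strike 9, 10, 28 from Omar, Nate, Alice, Jack, Priya.
Nate must be 19 (only option left). Strike 19 from Omar.
That leaves Alice = 1.
Jack must be 7 (only option left).
No further eliminations apply; Omar can still be any of 14, 27.

14, 27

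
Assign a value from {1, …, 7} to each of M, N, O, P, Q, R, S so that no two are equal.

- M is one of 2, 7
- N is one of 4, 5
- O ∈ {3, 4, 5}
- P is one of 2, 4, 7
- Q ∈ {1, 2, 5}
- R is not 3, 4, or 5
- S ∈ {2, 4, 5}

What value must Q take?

1

Among the 7 variables, 3 fits only O (and all 7 values in {1, 2, 3, 4, 5, 6, 7} must be used), so O = 3.
The 6 still-open variables draw from only 6 values {1, 2, 4, 5, 6, 7}, so each is used; only R can be 6, hence R = 6.
The 5 still-open variables together cover exactly {1, 2, 4, 5, 7} — 5 values for 5 variables — and 1 appears only in Q's list, so Q = 1.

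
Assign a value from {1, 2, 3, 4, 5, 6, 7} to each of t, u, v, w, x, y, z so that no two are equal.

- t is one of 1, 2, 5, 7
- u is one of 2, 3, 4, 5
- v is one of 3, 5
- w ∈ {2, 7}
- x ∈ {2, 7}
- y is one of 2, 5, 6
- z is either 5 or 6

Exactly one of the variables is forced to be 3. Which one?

v

The 7 variables together cover exactly {1, 2, 3, 4, 5, 6, 7} — 7 values for 7 variables — and 1 appears only in t's list, so t = 1.
The 6 still-open variables draw from only 6 values {2, 3, 4, 5, 6, 7}, so each is used; only u can be 4, hence u = 4.
The 5 still-open variables draw from only 5 values {2, 3, 5, 6, 7}, so each is used; only v can be 3, hence v = 3.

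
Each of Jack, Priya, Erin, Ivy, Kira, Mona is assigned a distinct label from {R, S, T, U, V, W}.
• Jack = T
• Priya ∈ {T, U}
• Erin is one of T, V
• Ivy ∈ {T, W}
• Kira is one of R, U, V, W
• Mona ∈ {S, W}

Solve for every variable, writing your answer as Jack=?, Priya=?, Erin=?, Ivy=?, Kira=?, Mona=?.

Jack=T, Priya=U, Erin=V, Ivy=W, Kira=R, Mona=S

Jack must be T (only option left). Remove T from Priya, Erin, Ivy.
Priya's domain is down to {U}, so Priya = U. Remove U from Kira.
Erin has just one choice, so Erin = V. Strike V from Kira.
Ivy has just one choice, so Ivy = W. Remove W from Kira, Mona.
Kira has just one choice, so Kira = R.
Mona has just one choice, so Mona = S.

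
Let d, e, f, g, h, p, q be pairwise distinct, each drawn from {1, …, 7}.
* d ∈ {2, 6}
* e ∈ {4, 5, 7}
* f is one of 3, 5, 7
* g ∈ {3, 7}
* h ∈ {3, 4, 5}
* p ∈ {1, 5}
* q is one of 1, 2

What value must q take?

Among the 7 variables, 6 fits only d (and all 7 values in {1, 2, 3, 4, 5, 6, 7} must be used), so d = 6.
The 6 still-open variables together cover exactly {1, 2, 3, 4, 5, 7} — 6 values for 6 variables — and 2 appears only in q's list, so q = 2.

2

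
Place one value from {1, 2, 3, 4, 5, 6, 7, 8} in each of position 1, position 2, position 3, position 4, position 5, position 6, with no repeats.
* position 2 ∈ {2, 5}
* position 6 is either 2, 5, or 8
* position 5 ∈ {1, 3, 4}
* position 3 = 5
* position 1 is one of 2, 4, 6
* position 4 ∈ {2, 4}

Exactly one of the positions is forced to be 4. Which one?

position 3 must be 5 (only option left). Remove 5 from position 2, position 6.
position 2's domain is down to {2}, so position 2 = 2. So position 1, position 4, position 6 can't be 2.

position 4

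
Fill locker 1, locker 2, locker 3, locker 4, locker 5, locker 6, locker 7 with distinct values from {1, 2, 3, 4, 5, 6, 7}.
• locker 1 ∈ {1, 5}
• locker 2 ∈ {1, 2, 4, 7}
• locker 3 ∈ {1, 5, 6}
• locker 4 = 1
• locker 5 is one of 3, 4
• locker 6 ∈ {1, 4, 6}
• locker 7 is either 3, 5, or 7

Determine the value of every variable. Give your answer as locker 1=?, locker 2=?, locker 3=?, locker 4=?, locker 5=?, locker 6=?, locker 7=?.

locker 1=5, locker 2=2, locker 3=6, locker 4=1, locker 5=3, locker 6=4, locker 7=7

locker 4 must be 1 (only option left). Strike 1 from locker 1, locker 2, locker 3, locker 6.
locker 1's domain is down to {5}, so locker 1 = 5. Remove 5 from locker 3, locker 7.
locker 3 has just one choice, so locker 3 = 6. So locker 6 can't be 6.
locker 6 has just one choice, so locker 6 = 4. So locker 2, locker 5 can't be 4.
locker 5 must be 3 (only option left). Strike 3 from locker 7.
locker 7 has just one choice, so locker 7 = 7. Remove 7 from locker 2.
locker 2 must be 2 (only option left).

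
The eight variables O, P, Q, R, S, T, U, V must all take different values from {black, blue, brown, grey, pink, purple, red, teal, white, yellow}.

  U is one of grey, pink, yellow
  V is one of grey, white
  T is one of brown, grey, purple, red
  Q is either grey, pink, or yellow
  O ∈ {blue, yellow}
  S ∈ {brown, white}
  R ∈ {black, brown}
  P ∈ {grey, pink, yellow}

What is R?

black

P, Q, U between them cover only {grey, pink, yellow} — a naked triple. Remove those values from O, T, V.
O must be blue (only option left).
That leaves V = white. Remove white from S.
S's domain is down to {brown}, so S = brown. So R, T can't be brown.
So R = black.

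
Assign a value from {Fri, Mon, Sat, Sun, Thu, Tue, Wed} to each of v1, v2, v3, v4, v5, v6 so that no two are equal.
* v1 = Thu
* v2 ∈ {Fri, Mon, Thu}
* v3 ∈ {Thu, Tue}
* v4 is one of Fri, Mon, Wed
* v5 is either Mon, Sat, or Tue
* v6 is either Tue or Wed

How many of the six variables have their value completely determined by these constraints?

4

v1's domain is down to {Thu}, so v1 = Thu. So v2, v3 can't be Thu.
v3's domain is down to {Tue}, so v3 = Tue. So v5, v6 can't be Tue.
v6 must be Wed (only option left). Remove Wed from v4.
The 3 still-open variables together cover exactly {Fri, Mon, Sat} — 3 values for 3 variables — and Sat appears only in v5's list, so v5 = Sat.
Determined: v1=Thu, v3=Tue, v5=Sat, v6=Wed. The other variables each still have more than one consistent value. That makes 4.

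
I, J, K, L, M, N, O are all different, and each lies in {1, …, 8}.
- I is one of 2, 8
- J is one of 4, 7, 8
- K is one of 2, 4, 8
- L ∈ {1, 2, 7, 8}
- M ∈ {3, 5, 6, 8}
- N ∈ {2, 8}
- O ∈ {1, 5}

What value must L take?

I and N share exactly the 2 values {2, 8}; by pigeonhole those values go to them, so strike 2, 8 from J, K, L, M.
K has just one choice, so K = 4. So J can't be 4.
J has just one choice, so J = 7. So L can't be 7.
So L = 1.

1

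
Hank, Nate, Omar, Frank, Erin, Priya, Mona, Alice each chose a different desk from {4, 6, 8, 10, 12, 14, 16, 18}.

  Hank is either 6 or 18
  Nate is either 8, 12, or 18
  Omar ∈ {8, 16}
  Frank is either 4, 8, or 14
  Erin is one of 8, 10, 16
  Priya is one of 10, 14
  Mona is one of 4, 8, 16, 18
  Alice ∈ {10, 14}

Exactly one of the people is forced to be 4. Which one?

The 8 variables draw from only 8 values {4, 6, 8, 10, 12, 14, 16, 18}, so each is used; only Hank can be 6, hence Hank = 6.
Among the 7 still-open variables, 12 fits only Nate (and all 7 values in {4, 8, 10, 12, 14, 16, 18} must be used), so Nate = 12.
Among the 6 still-open variables, 18 fits only Mona (and all 6 values in {4, 8, 10, 14, 16, 18} must be used), so Mona = 18.
The 5 still-open variables draw from only 5 values {4, 8, 10, 14, 16}, so each is used; only Frank can be 4, hence Frank = 4.

Frank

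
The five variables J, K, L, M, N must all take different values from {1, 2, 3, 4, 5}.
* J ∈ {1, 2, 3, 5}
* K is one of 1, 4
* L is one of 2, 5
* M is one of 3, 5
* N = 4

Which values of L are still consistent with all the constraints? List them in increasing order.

2, 5

N has just one choice, so N = 4. Strike 4 from K.
K must be 1 (only option left). So J can't be 1.
No further eliminations apply; L can still be any of 2, 5.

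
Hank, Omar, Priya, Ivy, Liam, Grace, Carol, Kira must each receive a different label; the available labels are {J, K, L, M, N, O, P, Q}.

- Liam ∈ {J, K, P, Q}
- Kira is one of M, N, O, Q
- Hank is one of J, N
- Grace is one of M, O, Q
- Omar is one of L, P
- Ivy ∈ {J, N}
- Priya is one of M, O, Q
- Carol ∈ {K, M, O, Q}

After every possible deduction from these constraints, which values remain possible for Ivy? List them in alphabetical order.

The 8 variables draw from only 8 values {J, K, L, M, N, O, P, Q}, so each is used; only Omar can be L, hence Omar = L.
The 7 still-open variables draw from only 7 values {J, K, M, N, O, P, Q}, so each is used; only Liam can be P, hence Liam = P.
The 6 still-open variables draw from only 6 values {J, K, M, N, O, Q}, so each is used; only Carol can be K, hence Carol = K.
Hank and Ivy between them cover only {J, N} — a naked pair. Remove those values from Kira.
No further eliminations apply; Ivy can still be any of J, N.

J, N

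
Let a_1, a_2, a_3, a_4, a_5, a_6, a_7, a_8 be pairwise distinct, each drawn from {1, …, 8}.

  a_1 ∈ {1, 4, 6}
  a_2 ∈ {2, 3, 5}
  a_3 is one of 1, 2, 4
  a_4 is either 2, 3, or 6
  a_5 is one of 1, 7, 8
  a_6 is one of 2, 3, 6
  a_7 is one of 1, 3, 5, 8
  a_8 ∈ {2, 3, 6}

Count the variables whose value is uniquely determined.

3

Among the 8 variables, 7 fits only a_5 (and all 8 values in {1, 2, 3, 4, 5, 6, 7, 8} must be used), so a_5 = 7.
The 7 still-open variables draw from only 7 values {1, 2, 3, 4, 5, 6, 8}, so each is used; only a_7 can be 8, hence a_7 = 8.
The 6 still-open variables draw from only 6 values {1, 2, 3, 4, 5, 6}, so each is used; only a_2 can be 5, hence a_2 = 5.
a_4, a_6, a_8 between them cover only {2, 3, 6} — a naked triple. Remove those values from a_1, a_3.
Determined: a_2=5, a_5=7, a_7=8. The other variables each still have more than one consistent value. That makes 3.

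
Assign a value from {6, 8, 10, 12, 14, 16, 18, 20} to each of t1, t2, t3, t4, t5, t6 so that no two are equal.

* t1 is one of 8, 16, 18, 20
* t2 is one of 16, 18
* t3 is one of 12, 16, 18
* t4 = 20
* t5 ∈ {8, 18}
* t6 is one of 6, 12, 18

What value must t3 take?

12

t4 must be 20 (only option left). Eliminate 20 elsewhere: t1.
The 5 still-open variables draw from only 5 values {6, 8, 12, 16, 18}, so each is used; only t6 can be 6, hence t6 = 6.
The 4 still-open variables draw from only 4 values {8, 12, 16, 18}, so each is used; only t3 can be 12, hence t3 = 12.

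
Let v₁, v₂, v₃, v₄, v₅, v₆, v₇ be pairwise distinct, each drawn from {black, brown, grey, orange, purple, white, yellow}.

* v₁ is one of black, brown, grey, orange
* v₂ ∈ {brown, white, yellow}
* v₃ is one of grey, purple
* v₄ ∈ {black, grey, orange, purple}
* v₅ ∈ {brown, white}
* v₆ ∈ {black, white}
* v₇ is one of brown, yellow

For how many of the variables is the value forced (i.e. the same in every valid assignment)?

1

The 3 variables v₂, v₅, v₇ are confined to {brown, white, yellow}, which locks those values in; drop them from v₁, v₆.
v₆ has just one choice, so v₆ = black. Remove black from v₁, v₄.
Determined: v₆=black. The other variables each still have more than one consistent value. That makes 1.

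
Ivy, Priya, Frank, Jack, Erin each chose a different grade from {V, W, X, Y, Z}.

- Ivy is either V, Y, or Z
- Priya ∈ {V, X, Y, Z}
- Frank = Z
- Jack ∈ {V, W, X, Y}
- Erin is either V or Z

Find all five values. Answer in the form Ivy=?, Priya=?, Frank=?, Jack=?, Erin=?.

Frank's domain is down to {Z}, so Frank = Z. So Ivy, Priya, Erin can't be Z.
Erin has just one choice, so Erin = V. Strike V from Ivy, Priya, Jack.
Ivy has just one choice, so Ivy = Y. Strike Y from Priya, Jack.
Priya's domain is down to {X}, so Priya = X. Strike X from Jack.
Jack must be W (only option left).

Ivy=Y, Priya=X, Frank=Z, Jack=W, Erin=V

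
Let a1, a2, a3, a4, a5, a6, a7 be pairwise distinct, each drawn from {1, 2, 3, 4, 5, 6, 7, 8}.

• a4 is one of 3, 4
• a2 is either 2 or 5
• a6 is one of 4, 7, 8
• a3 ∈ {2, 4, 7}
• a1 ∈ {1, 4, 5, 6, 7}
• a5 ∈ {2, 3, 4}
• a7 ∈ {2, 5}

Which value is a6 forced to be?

8

The 2 variables a2 and a7 are confined to {2, 5}, which locks those values in; drop them from a1, a3, a5.
The 2 variables a4 and a5 are confined to {3, 4}, which locks those values in; drop them from a1, a3, a6.
a3 has just one choice, so a3 = 7. Remove 7 from a1, a6.
So a6 = 8.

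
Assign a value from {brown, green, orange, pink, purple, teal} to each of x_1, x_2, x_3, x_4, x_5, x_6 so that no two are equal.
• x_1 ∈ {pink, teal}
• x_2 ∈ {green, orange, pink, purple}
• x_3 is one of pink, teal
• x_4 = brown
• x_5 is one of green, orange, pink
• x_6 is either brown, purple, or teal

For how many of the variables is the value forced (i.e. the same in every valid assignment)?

x_4 has just one choice, so x_4 = brown. Strike brown from x_6.
The 2 variables x_1 and x_3 are confined to {pink, teal}, which locks those values in; drop them from x_2, x_5, x_6.
x_6's domain is down to {purple}, so x_6 = purple. Remove purple from x_2.
Determined: x_4=brown, x_6=purple. The other variables each still have more than one consistent value. That makes 2.

2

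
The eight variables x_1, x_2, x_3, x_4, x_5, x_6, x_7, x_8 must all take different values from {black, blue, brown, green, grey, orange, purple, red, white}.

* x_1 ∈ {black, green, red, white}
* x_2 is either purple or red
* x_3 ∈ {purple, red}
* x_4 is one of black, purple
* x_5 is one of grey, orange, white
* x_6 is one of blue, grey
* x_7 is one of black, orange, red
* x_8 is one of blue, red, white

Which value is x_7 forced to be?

The 8 variables draw from only 8 values {black, blue, green, grey, orange, purple, red, white}, so each is used; only x_1 can be green, hence x_1 = green.
x_2 and x_3 between them cover only {purple, red} — a naked pair. Remove those values from x_4, x_7, x_8.
x_4's domain is down to {black}, so x_4 = black. Eliminate black elsewhere: x_7.
So x_7 = orange.

orange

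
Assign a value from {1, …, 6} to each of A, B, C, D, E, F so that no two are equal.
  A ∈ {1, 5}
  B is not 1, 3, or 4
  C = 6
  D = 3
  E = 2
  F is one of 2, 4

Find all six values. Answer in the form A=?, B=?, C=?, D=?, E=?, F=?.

C's domain is down to {6}, so C = 6. Strike 6 from B.
That leaves D = 3.
E must be 2 (only option left). So B, F can't be 2.
That leaves F = 4.
B has just one choice, so B = 5. Remove 5 from A.
A must be 1 (only option left).

A=1, B=5, C=6, D=3, E=2, F=4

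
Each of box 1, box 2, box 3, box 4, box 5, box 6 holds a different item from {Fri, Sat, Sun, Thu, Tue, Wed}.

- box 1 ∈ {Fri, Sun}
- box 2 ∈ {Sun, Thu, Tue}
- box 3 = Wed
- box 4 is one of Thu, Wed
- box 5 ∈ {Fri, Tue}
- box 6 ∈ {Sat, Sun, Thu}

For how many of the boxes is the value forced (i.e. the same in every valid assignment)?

3

box 3 must be Wed (only option left). Remove Wed from box 4.
That leaves box 4 = Thu. So box 2, box 6 can't be Thu.
Among the 4 still-open variables, Sat fits only box 6 (and all 4 values in {Fri, Sat, Sun, Tue} must be used), so box 6 = Sat.
Determined: box 3=Wed, box 4=Thu, box 6=Sat. The other boxes each still have more than one consistent value. That makes 3.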